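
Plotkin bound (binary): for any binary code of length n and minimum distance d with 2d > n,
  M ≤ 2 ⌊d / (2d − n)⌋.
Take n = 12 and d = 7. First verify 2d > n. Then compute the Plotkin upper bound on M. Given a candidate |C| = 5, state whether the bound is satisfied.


Plotkin bound M ≤ 6; given |C| = 5 ≤ bound (satisfied).

Check applicability: 2d = 14, n = 12.
2d − n = 2 > 0, so Plotkin applies.
Compute d/(2d−n) = 7/2 ≈ 3.5000.
⌊d/(2d−n)⌋ = 3.
Plotkin bound: M ≤ 2·3 = 6.
Given |C| = 5, check: satisfied.
This |C| is below the Plotkin bound.


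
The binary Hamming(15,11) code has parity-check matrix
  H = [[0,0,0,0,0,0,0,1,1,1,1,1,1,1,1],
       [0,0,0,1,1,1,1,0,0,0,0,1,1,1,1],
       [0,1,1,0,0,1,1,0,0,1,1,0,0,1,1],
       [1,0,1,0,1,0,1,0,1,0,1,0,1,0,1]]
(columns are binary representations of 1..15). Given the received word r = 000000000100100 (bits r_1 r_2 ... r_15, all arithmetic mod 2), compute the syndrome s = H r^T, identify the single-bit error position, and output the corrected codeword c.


s = (0, 1, 1, 1)^T, error position = 7, corrected codeword c = 000000100100100

Compute s = H r^T mod 2 one row at a time:
  s_1 = 0 + 0 + 1 + 0 + 0 + 1 + 0 + 0 = 2 ≡ 0 (mod 2).
  s_2 = 0 + 0 + 0 + 0 + 0 + 1 + 0 + 0 = 1 ≡ 1 (mod 2).
  s_3 = 0 + 0 + 0 + 0 + 1 + 0 + 0 + 0 = 1 ≡ 1 (mod 2).
  s_4 = 0 + 0 + 0 + 0 + 0 + 0 + 1 + 0 = 1 ≡ 1 (mod 2).
s = (0, 1, 1, 1)^T — this equals column 7 of H (binary 0111), so error is at position 7.
Correct: flip bit 7 of r = 000000000100100 to get c = 000000100100100.


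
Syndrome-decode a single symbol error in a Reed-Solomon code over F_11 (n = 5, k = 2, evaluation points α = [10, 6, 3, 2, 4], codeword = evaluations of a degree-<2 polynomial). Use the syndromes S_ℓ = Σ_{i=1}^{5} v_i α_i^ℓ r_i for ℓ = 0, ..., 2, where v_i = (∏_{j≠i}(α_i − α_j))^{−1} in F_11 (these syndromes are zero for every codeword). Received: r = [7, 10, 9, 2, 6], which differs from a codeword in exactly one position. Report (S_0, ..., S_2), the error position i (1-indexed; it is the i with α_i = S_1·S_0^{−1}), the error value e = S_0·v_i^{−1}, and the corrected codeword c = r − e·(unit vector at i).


S = (5, 4, 1), error at position 3, error magnitude e = 5, c = [7, 10, 4, 2, 6].

Step 1: column multipliers v_i = (∏_{j≠i}(α_i − α_j))^{−1} mod 11.
  i = 1 (α = 10): (10−6)(10−3)(10−2)(10−4) = 4·7·8·6 = 1344 ≡ 2, so v_1 = 2^{−1} = 6 (mod 11).
  i = 2 (α = 6): (6−10)(6−3)(6−2)(6−4) = (−4)·3·4·2 = −96 ≡ 3, so v_2 = 3^{−1} = 4 (mod 11).
  i = 3 (α = 3): (3−10)(3−6)(3−2)(3−4) = (−7)·(−3)·1·(−1) = −21 ≡ 1, so v_3 = 1^{−1} = 1 (mod 11).
  i = 4 (α = 2): (2−10)(2−6)(2−3)(2−4) = (−8)·(−4)·(−1)·(−2) = 64 ≡ 9, so v_4 = 9^{−1} = 5 (mod 11).
  i = 5 (α = 4): (4−10)(4−6)(4−3)(4−2) = (−6)·(−2)·1·2 = 24 ≡ 2, so v_5 = 2^{−1} = 6 (mod 11).
  v = [6, 4, 1, 5, 6].
Step 2: syndromes of r = [7, 10, 9, 2, 6] (all sums mod 11).
  S_0 = Σ v_i r_i = 6·7 + 4·10 + 1·9 + 5·2 + 6·6 = 137 ≡ 5.
  S_1 = Σ v_i α_i r_i = 6·10·7 + 4·6·10 + 1·3·9 + 5·2·2 + 6·4·6 = 851 ≡ 4.
  α_i^2 mod 11 = [1, 3, 9, 4, 5].
  S_2 = Σ v_i α_i^2 r_i = 6·1·7 + 4·3·10 + 1·9·9 + 5·4·2 + 6·5·6 = 463 ≡ 1.
  S = (5, 4, 1) ≠ 0, so r is not a codeword (an error is present).
Step 3: locate the error. For a single error e at position i, S_ℓ = v_i·e·α_i^ℓ, so α_err = S_1/S_0.
  S_0^{−1} = 5^{−1} = 9 (mod 11), so α_err = 4·9 = 36 ≡ 3 = α_3. Error position i = 3.
  Consistency check: S_2/S_1 = 1·3 = 3 ≡ 3 = α_err ✓ (single-error assumption holds).
Step 4: error magnitude e = S_0/v_3 = S_0·∏_{j≠3}(α_3 − α_j) = 5·1 = 5 ≡ 5 (mod 11).
Step 5: correct position 3: c_3 = r_3 − e = 9 − 5 ≡ 4 (mod 11). Hence c = [7, 10, 4, 2, 6].
  Check: interpolating c through the α_i gives m(x) = 9 + 2·x (degree < 2) with m(α_i) = c_i for every i, so c is indeed a codeword.


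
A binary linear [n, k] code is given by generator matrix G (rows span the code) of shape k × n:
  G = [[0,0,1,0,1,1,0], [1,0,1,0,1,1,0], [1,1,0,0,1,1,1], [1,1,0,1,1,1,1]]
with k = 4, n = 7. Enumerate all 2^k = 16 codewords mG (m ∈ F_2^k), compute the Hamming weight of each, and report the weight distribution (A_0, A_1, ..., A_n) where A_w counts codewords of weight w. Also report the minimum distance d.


Weight distribution: A_0 = 1, A_1 = 2, A_2 = 1, A_3 = 2, A_4 = 5, A_5 = 4, A_6 = 1. Minimum distance d = 1.

Enumerate all 2^4 = 16 messages m ∈ F_2^4.
For each, compute codeword c = mG in F_2^7, then tally its weight.
  m = 0000 → c = 0000000, weight = 0.
  m = 1000 → c = 0010110, weight = 3.
  m = 0100 → c = 1010110, weight = 4.
  m = 1100 → c = 1000000, weight = 1.
  m = 0010 → c = 1100111, weight = 5.
  m = 1010 → c = 1110001, weight = 4.
  m = 0110 → c = 0110001, weight = 3.
  m = 1110 → c = 0100111, weight = 4.
  m = 0001 → c = 1101111, weight = 6.
  m = 1001 → c = 1111001, weight = 5.
  m = 0101 → c = 0111001, weight = 4.
  m = 1101 → c = 0101111, weight = 5.
  m = 0011 → c = 0001000, weight = 1.
  m = 1011 → c = 0011110, weight = 4.
  m = 0111 → c = 1011110, weight = 5.
  m = 1111 → c = 1001000, weight = 2.
Tally weights:
  weight 0: 1 codewords.
  weight 1: 2 codewords.
  weight 2: 1 codewords.
  weight 3: 2 codewords.
  weight 4: 5 codewords.
  weight 5: 4 codewords.
  weight 6: 1 codewords.
Minimum distance d = smallest w > 0 with A_w > 0 = 1.
Sanity: Σ A_w = 16 = 2^4 = 16 ✓.


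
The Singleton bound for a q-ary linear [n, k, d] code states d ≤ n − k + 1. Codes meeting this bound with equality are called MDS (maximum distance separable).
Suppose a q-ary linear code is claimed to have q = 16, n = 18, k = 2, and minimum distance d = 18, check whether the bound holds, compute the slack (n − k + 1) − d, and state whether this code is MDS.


Singleton RHS = n − k + 1 = 17, slack = -1, bound violated (no such code; not MDS).

Singleton bound: d ≤ n − k + 1.
Here n = 18, k = 2, so n − k + 1 = 17.
Given d = 18, check d ≤ 17: NO.
Slack = (n − k + 1) − d = -1.
The slack is negative: d = 18 exceeds n − k + 1 = 17 by 1, so the Singleton bound is violated and no linear [18, 2, 18]_16 code can exist. In particular it is not MDS (MDS requires d = n − k + 1 exactly).
Description: the claimed parameters are [18, 2, 18]_16; such a code would be impossible (violates the Singleton bound).


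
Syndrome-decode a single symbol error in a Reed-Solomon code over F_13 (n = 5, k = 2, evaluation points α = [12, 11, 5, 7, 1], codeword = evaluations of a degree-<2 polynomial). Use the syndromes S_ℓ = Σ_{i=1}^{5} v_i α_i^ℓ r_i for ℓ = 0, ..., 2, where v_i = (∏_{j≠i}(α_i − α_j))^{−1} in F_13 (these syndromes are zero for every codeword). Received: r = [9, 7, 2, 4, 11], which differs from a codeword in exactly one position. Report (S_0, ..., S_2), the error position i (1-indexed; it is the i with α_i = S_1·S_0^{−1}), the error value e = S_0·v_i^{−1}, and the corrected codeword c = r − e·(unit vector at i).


S = (11, 4, 5), error at position 2, error magnitude e = 12, c = [9, 8, 2, 4, 11].

Step 1: column multipliers v_i = (∏_{j≠i}(α_i − α_j))^{−1} mod 13.
  i = 1 (α = 12): (12−11)(12−5)(12−7)(12−1) = 1·7·5·11 = 385 ≡ 8, so v_1 = 8^{−1} = 5 (mod 13).
  i = 2 (α = 11): (11−12)(11−5)(11−7)(11−1) = (−1)·6·4·10 = −240 ≡ 7, so v_2 = 7^{−1} = 2 (mod 13).
  i = 3 (α = 5): (5−12)(5−11)(5−7)(5−1) = (−7)·(−6)·(−2)·4 = −336 ≡ 2, so v_3 = 2^{−1} = 7 (mod 13).
  i = 4 (α = 7): (7−12)(7−11)(7−5)(7−1) = (−5)·(−4)·2·6 = 240 ≡ 6, so v_4 = 6^{−1} = 11 (mod 13).
  i = 5 (α = 1): (1−12)(1−11)(1−5)(1−7) = (−11)·(−10)·(−4)·(−6) = 2640 ≡ 1, so v_5 = 1^{−1} = 1 (mod 13).
  v = [5, 2, 7, 11, 1].
Step 2: syndromes of r = [9, 7, 2, 4, 11] (all sums mod 13).
  S_0 = Σ v_i r_i = 5·9 + 2·7 + 7·2 + 11·4 + 1·11 = 128 ≡ 11.
  S_1 = Σ v_i α_i r_i = 5·12·9 + 2·11·7 + 7·5·2 + 11·7·4 + 1·1·11 = 1083 ≡ 4.
  α_i^2 mod 13 = [1, 4, 12, 10, 1].
  S_2 = Σ v_i α_i^2 r_i = 5·1·9 + 2·4·7 + 7·12·2 + 11·10·4 + 1·1·11 = 720 ≡ 5.
  S = (11, 4, 5) ≠ 0, so r is not a codeword (an error is present).
Step 3: locate the error. For a single error e at position i, S_ℓ = v_i·e·α_i^ℓ, so α_err = S_1/S_0.
  S_0^{−1} = 11^{−1} = 6 (mod 13), so α_err = 4·6 = 24 ≡ 11 = α_2. Error position i = 2.
  Consistency check: S_2/S_1 = 5·10 = 50 ≡ 11 = α_err ✓ (single-error assumption holds).
Step 4: error magnitude e = S_0/v_2 = S_0·∏_{j≠2}(α_2 − α_j) = 11·7 = 77 ≡ 12 (mod 13).
Step 5: correct position 2: c_2 = r_2 − e = 7 − 12 ≡ 8 (mod 13). Hence c = [9, 8, 2, 4, 11].
  Check: interpolating c through the α_i gives m(x) = 10 + 1·x (degree < 2) with m(α_i) = c_i for every i, so c is indeed a codeword.


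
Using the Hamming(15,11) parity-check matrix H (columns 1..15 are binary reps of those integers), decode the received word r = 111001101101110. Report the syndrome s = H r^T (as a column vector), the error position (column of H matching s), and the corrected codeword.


s = (1, 1, 0, 1)^T, error position = 13, corrected codeword c = 111001101101010

Compute s = H r^T mod 2 one row at a time:
  s_1 = 0 + 1 + 1 + 0 + 1 + 1 + 1 + 0 = 5 ≡ 1 (mod 2).
  s_2 = 0 + 0 + 1 + 1 + 1 + 1 + 1 + 0 = 5 ≡ 1 (mod 2).
  s_3 = 1 + 1 + 1 + 1 + 1 + 0 + 1 + 0 = 6 ≡ 0 (mod 2).
  s_4 = 1 + 1 + 0 + 1 + 1 + 0 + 1 + 0 = 5 ≡ 1 (mod 2).
s = (1, 1, 0, 1)^T — this equals column 13 of H (binary 1101), so error is at position 13.
Correct: flip bit 13 of r = 111001101101110 to get c = 111001101101010.


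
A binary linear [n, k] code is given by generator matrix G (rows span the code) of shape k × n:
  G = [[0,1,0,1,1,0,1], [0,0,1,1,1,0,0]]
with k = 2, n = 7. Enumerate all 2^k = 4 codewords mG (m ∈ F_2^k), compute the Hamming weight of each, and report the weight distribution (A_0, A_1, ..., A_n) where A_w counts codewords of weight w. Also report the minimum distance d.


Weight distribution: A_0 = 1, A_3 = 2, A_4 = 1. Minimum distance d = 3.

Enumerate all 2^2 = 4 messages m ∈ F_2^2.
For each, compute codeword c = mG in F_2^7, then tally its weight.
  m = 00 → c = 0000000, weight = 0.
  m = 10 → c = 0101101, weight = 4.
  m = 01 → c = 0011100, weight = 3.
  m = 11 → c = 0110001, weight = 3.
Tally weights:
  weight 0: 1 codewords.
  weight 3: 2 codewords.
  weight 4: 1 codewords.
Minimum distance d = smallest w > 0 with A_w > 0 = 3.
Sanity: Σ A_w = 4 = 2^2 = 4 ✓.


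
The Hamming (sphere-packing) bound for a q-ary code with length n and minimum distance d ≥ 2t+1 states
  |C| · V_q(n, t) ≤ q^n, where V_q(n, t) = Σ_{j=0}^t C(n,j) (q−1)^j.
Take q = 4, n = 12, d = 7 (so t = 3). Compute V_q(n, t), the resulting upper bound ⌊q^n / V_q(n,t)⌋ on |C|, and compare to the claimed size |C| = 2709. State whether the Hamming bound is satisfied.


V_q(n, t) = 6571, q^n = 16777216, Hamming bound = 2553, |C| = 2709 > bound (violated).

Step 1: Compute V_q(n, t) = Σ_{j=0}^3 C(n, j) (q−1)^j.
  j = 0: C(12,0)·(3)^0 = 1·1 = 1.
  j = 1: C(12,1)·(3)^1 = 12·3 = 36.
  j = 2: C(12,2)·(3)^2 = 66·9 = 594.
  j = 3: C(12,3)·(3)^3 = 220·27 = 5940.
  V_q(n, t) = 1 + 36 + 594 + 5940 = 6571.
Step 2: q^n = 4^12 = 16777216.
Step 3: Hamming bound ⌊q^n / V_q(n,t)⌋ = ⌊16777216/6571⌋ = 2553.
Step 4: Compare |C| = 2709 to 2553: violated.
The claimed |C| lies above the Hamming bound, so no 4-ary code of length 12 with d ≥ 7 can have 2709 codewords.


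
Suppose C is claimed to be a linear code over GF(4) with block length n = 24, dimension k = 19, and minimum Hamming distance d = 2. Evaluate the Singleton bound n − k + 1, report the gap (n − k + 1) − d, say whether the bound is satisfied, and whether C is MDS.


Singleton RHS = n − k + 1 = 6, slack = 4, bound satisfied, not MDS.

Singleton bound: d ≤ n − k + 1.
Here n = 24, k = 19, so n − k + 1 = 6.
Given d = 2, check d ≤ 6: YES.
Slack = (n − k + 1) − d = 4.
The code is NOT MDS (slack = 4 > 0).
Description: the claimed parameters are [24, 19, 2]_4; such a code would be non-MDS.


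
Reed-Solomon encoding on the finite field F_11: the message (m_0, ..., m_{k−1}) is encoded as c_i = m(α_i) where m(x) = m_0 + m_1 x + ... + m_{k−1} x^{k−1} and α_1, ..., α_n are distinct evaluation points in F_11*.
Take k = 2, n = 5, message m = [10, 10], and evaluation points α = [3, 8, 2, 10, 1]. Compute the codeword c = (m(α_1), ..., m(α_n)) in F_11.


c = [7, 2, 8, 0, 9]

Message polynomial: m(x) = 10 + 10·x (mod 11).
For each evaluation point α_i, compute m(α_i) mod 11:
  α_1 = 3: Horner steps 10 → 7, so m(3) = 7.
  α_2 = 8: Horner steps 10 → 2, so m(8) = 2.
  α_3 = 2: Horner steps 10 → 8, so m(2) = 8.
  α_4 = 10: Horner steps 10 → 0, so m(10) = 0.
  α_5 = 1: Horner steps 10 → 9, so m(1) = 9.
Codeword c = [7, 2, 8, 0, 9] ∈ F_11^5.


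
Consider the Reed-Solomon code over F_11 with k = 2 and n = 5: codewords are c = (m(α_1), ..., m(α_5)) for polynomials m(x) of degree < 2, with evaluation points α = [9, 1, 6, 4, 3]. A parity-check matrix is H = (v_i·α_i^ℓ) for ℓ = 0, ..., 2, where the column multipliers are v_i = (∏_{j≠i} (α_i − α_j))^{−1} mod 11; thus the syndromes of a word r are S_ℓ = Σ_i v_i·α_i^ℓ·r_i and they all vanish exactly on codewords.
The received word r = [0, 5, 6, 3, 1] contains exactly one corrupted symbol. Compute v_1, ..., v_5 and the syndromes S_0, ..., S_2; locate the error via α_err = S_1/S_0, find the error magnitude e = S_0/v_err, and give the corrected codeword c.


S = (6, 2, 8), error at position 4, error magnitude e = 4, c = [0, 5, 6, 10, 1].

Step 1: column multipliers v_i = (∏_{j≠i}(α_i − α_j))^{−1} mod 11.
  i = 1 (α = 9): (9−1)(9−6)(9−4)(9−3) = 8·3·5·6 = 720 ≡ 5, so v_1 = 5^{−1} = 9 (mod 11).
  i = 2 (α = 1): (1−9)(1−6)(1−4)(1−3) = (−8)·(−5)·(−3)·(−2) = 240 ≡ 9, so v_2 = 9^{−1} = 5 (mod 11).
  i = 3 (α = 6): (6−9)(6−1)(6−4)(6−3) = (−3)·5·2·3 = −90 ≡ 9, so v_3 = 9^{−1} = 5 (mod 11).
  i = 4 (α = 4): (4−9)(4−1)(4−6)(4−3) = (−5)·3·(−2)·1 = 30 ≡ 8, so v_4 = 8^{−1} = 7 (mod 11).
  i = 5 (α = 3): (3−9)(3−1)(3−6)(3−4) = (−6)·2·(−3)·(−1) = −36 ≡ 8, so v_5 = 8^{−1} = 7 (mod 11).
  v = [9, 5, 5, 7, 7].
Step 2: syndromes of r = [0, 5, 6, 3, 1] (all sums mod 11).
  S_0 = Σ v_i r_i = 9·0 + 5·5 + 5·6 + 7·3 + 7·1 = 83 ≡ 6.
  S_1 = Σ v_i α_i r_i = 9·9·0 + 5·1·5 + 5·6·6 + 7·4·3 + 7·3·1 = 310 ≡ 2.
  α_i^2 mod 11 = [4, 1, 3, 5, 9].
  S_2 = Σ v_i α_i^2 r_i = 9·4·0 + 5·1·5 + 5·3·6 + 7·5·3 + 7·9·1 = 283 ≡ 8.
  S = (6, 2, 8) ≠ 0, so r is not a codeword (an error is present).
Step 3: locate the error. For a single error e at position i, S_ℓ = v_i·e·α_i^ℓ, so α_err = S_1/S_0.
  S_0^{−1} = 6^{−1} = 2 (mod 11), so α_err = 2·2 = 4 ≡ 4 = α_4. Error position i = 4.
  Consistency check: S_2/S_1 = 8·6 = 48 ≡ 4 = α_err ✓ (single-error assumption holds).
Step 4: error magnitude e = S_0/v_4 = S_0·∏_{j≠4}(α_4 − α_j) = 6·8 = 48 ≡ 4 (mod 11).
Step 5: correct position 4: c_4 = r_4 − e = 3 − 4 ≡ 10 (mod 11). Hence c = [0, 5, 6, 10, 1].
  Check: interpolating c through the α_i gives m(x) = 7 + 9·x (degree < 2) with m(α_i) = c_i for every i, so c is indeed a codeword.


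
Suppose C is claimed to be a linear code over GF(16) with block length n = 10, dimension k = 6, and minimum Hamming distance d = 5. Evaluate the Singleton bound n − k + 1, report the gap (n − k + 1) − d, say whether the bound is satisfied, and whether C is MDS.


Singleton RHS = n − k + 1 = 5, slack = 0, bound satisfied, MDS.

Singleton bound: d ≤ n − k + 1.
Here n = 10, k = 6, so n − k + 1 = 5.
Given d = 5, check d ≤ 5: YES.
Slack = (n − k + 1) − d = 0.
The code is MDS (slack = 0).
Description: the claimed parameters are [10, 6, 5]_16; such a code would be MDS (meets Singleton bound).


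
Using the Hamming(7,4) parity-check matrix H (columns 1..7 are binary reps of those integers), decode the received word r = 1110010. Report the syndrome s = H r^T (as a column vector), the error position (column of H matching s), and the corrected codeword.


s = (1, 1, 0)^T, error position = 6, corrected codeword c = 1110000

Compute s = H r^T mod 2 one row at a time:
  s_1 = 0 + 0 + 1 + 0 = 1 ≡ 1 (mod 2).
  s_2 = 1 + 1 + 1 + 0 = 3 ≡ 1 (mod 2).
  s_3 = 1 + 1 + 0 + 0 = 2 ≡ 0 (mod 2).
s = (1, 1, 0)^T — this equals column 6 of H (binary 110), so error is at position 6.
Correct: flip bit 6 of r = 1110010 to get c = 1110000.


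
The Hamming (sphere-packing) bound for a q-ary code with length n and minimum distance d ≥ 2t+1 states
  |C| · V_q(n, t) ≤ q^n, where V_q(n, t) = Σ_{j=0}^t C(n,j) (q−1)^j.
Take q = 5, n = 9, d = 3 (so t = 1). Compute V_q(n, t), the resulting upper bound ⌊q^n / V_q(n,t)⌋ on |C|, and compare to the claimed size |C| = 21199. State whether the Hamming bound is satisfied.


V_q(n, t) = 37, q^n = 1953125, Hamming bound = 52787, |C| = 21199 ≤ bound (satisfied).

Step 1: Compute V_q(n, t) = Σ_{j=0}^1 C(n, j) (q−1)^j.
  j = 0: C(9,0)·(4)^0 = 1·1 = 1.
  j = 1: C(9,1)·(4)^1 = 9·4 = 36.
  V_q(n, t) = 1 + 36 = 37.
Step 2: q^n = 5^9 = 1953125.
Step 3: Hamming bound ⌊q^n / V_q(n,t)⌋ = ⌊1953125/37⌋ = 52787.
Step 4: Compare |C| = 21199 to 52787: satisfied.
The claimed |C| lies below the Hamming bound.


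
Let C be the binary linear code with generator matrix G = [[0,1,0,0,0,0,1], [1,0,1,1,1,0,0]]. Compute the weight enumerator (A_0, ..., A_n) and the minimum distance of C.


Weight distribution: A_0 = 1, A_2 = 1, A_4 = 1, A_6 = 1. Minimum distance d = 2.

Enumerate all 2^2 = 4 messages m ∈ F_2^2.
For each, compute codeword c = mG in F_2^7, then tally its weight.
  m = 00 → c = 0000000, weight = 0.
  m = 10 → c = 0100001, weight = 2.
  m = 01 → c = 1011100, weight = 4.
  m = 11 → c = 1111101, weight = 6.
Tally weights:
  weight 0: 1 codewords.
  weight 2: 1 codewords.
  weight 4: 1 codewords.
  weight 6: 1 codewords.
Minimum distance d = smallest w > 0 with A_w > 0 = 2.
Sanity: Σ A_w = 4 = 2^2 = 4 ✓.


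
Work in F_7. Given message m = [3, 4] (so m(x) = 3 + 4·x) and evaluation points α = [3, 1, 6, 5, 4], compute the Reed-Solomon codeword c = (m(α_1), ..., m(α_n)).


c = [1, 0, 6, 2, 5]

Message polynomial: m(x) = 3 + 4·x (mod 7).
For each evaluation point α_i, compute m(α_i) mod 7:
  α_1 = 3: Horner steps 4 → 1, so m(3) = 1.
  α_2 = 1: Horner steps 4 → 0, so m(1) = 0.
  α_3 = 6: Horner steps 4 → 6, so m(6) = 6.
  α_4 = 5: Horner steps 4 → 2, so m(5) = 2.
  α_5 = 4: Horner steps 4 → 5, so m(4) = 5.
Codeword c = [1, 0, 6, 2, 5] ∈ F_7^5.


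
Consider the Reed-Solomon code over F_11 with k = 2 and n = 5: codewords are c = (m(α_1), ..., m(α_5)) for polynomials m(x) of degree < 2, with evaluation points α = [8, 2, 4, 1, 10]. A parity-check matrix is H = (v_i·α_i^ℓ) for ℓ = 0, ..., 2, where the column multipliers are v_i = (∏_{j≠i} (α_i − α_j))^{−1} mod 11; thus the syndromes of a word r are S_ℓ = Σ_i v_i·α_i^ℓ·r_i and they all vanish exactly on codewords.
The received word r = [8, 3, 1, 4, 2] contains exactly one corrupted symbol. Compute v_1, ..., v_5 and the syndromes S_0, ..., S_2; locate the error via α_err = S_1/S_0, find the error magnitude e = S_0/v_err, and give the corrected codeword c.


S = (3, 8, 3), error at position 5, error magnitude e = 7, c = [8, 3, 1, 4, 6].

Step 1: column multipliers v_i = (∏_{j≠i}(α_i − α_j))^{−1} mod 11.
  i = 1 (α = 8): (8−2)(8−4)(8−1)(8−10) = 6·4·7·(−2) = −336 ≡ 5, so v_1 = 5^{−1} = 9 (mod 11).
  i = 2 (α = 2): (2−8)(2−4)(2−1)(2−10) = (−6)·(−2)·1·(−8) = −96 ≡ 3, so v_2 = 3^{−1} = 4 (mod 11).
  i = 3 (α = 4): (4−8)(4−2)(4−1)(4−10) = (−4)·2·3·(−6) = 144 ≡ 1, so v_3 = 1^{−1} = 1 (mod 11).
  i = 4 (α = 1): (1−8)(1−2)(1−4)(1−10) = (−7)·(−1)·(−3)·(−9) = 189 ≡ 2, so v_4 = 2^{−1} = 6 (mod 11).
  i = 5 (α = 10): (10−8)(10−2)(10−4)(10−1) = 2·8·6·9 = 864 ≡ 6, so v_5 = 6^{−1} = 2 (mod 11).
  v = [9, 4, 1, 6, 2].
Step 2: syndromes of r = [8, 3, 1, 4, 2] (all sums mod 11).
  S_0 = Σ v_i r_i = 9·8 + 4·3 + 1·1 + 6·4 + 2·2 = 113 ≡ 3.
  S_1 = Σ v_i α_i r_i = 9·8·8 + 4·2·3 + 1·4·1 + 6·1·4 + 2·10·2 = 668 ≡ 8.
  α_i^2 mod 11 = [9, 4, 5, 1, 1].
  S_2 = Σ v_i α_i^2 r_i = 9·9·8 + 4·4·3 + 1·5·1 + 6·1·4 + 2·1·2 = 729 ≡ 3.
  S = (3, 8, 3) ≠ 0, so r is not a codeword (an error is present).
Step 3: locate the error. For a single error e at position i, S_ℓ = v_i·e·α_i^ℓ, so α_err = S_1/S_0.
  S_0^{−1} = 3^{−1} = 4 (mod 11), so α_err = 8·4 = 32 ≡ 10 = α_5. Error position i = 5.
  Consistency check: S_2/S_1 = 3·7 = 21 ≡ 10 = α_err ✓ (single-error assumption holds).
Step 4: error magnitude e = S_0/v_5 = S_0·∏_{j≠5}(α_5 − α_j) = 3·6 = 18 ≡ 7 (mod 11).
Step 5: correct position 5: c_5 = r_5 − e = 2 − 7 ≡ 6 (mod 11). Hence c = [8, 3, 1, 4, 6].
  Check: interpolating c through the α_i gives m(x) = 5 + 10·x (degree < 2) with m(α_i) = c_i for every i, so c is indeed a codeword.


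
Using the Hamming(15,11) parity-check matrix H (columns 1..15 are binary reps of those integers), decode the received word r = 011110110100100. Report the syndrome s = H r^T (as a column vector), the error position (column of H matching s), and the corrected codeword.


s = (1, 0, 0, 0)^T, error position = 8, corrected codeword c = 011110100100100

Compute s = H r^T mod 2 one row at a time:
  s_1 = 1 + 0 + 1 + 0 + 0 + 1 + 0 + 0 = 3 ≡ 1 (mod 2).
  s_2 = 1 + 1 + 0 + 1 + 0 + 1 + 0 + 0 = 4 ≡ 0 (mod 2).
  s_3 = 1 + 1 + 0 + 1 + 1 + 0 + 0 + 0 = 4 ≡ 0 (mod 2).
  s_4 = 0 + 1 + 1 + 1 + 0 + 0 + 1 + 0 = 4 ≡ 0 (mod 2).
s = (1, 0, 0, 0)^T — this equals column 8 of H (binary 1000), so error is at position 8.
Correct: flip bit 8 of r = 011110110100100 to get c = 011110100100100.


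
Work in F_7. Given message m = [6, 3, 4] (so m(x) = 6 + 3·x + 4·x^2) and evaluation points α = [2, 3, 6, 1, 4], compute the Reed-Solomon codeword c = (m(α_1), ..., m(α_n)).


c = [0, 2, 0, 6, 5]

Message polynomial: m(x) = 6 + 3·x + 4·x^2 (mod 7).
For each evaluation point α_i, compute m(α_i) mod 7:
  α_1 = 2: Horner steps 4 → 4 → 0, so m(2) = 0.
  α_2 = 3: Horner steps 4 → 1 → 2, so m(3) = 2.
  α_3 = 6: Horner steps 4 → 6 → 0, so m(6) = 0.
  α_4 = 1: Horner steps 4 → 0 → 6, so m(1) = 6.
  α_5 = 4: Horner steps 4 → 5 → 5, so m(4) = 5.
Codeword c = [0, 2, 0, 6, 5] ∈ F_7^5.


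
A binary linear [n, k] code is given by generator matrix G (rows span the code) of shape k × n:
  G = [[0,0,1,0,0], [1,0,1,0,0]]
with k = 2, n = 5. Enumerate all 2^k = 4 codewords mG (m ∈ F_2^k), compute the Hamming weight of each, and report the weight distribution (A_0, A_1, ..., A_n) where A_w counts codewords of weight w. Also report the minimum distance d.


Weight distribution: A_0 = 1, A_1 = 2, A_2 = 1. Minimum distance d = 1.

Enumerate all 2^2 = 4 messages m ∈ F_2^2.
For each, compute codeword c = mG in F_2^5, then tally its weight.
  m = 00 → c = 00000, weight = 0.
  m = 10 → c = 00100, weight = 1.
  m = 01 → c = 10100, weight = 2.
  m = 11 → c = 10000, weight = 1.
Tally weights:
  weight 0: 1 codewords.
  weight 1: 2 codewords.
  weight 2: 1 codewords.
Minimum distance d = smallest w > 0 with A_w > 0 = 1.
Sanity: Σ A_w = 4 = 2^2 = 4 ✓.


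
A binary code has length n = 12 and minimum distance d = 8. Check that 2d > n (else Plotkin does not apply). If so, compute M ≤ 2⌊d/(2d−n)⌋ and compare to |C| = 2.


Plotkin bound M ≤ 4; given |C| = 2 ≤ bound (satisfied).

Check applicability: 2d = 16, n = 12.
2d − n = 4 > 0, so Plotkin applies.
Compute d/(2d−n) = 8/4 ≈ 2.0000.
⌊d/(2d−n)⌋ = 2.
Plotkin bound: M ≤ 2·2 = 4.
Given |C| = 2, check: satisfied.
This |C| is below the Plotkin bound.


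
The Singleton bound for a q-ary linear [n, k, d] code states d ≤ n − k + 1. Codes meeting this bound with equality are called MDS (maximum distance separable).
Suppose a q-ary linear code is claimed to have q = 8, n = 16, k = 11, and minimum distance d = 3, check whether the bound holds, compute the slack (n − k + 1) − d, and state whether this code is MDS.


Singleton RHS = n − k + 1 = 6, slack = 3, bound satisfied, not MDS.

Singleton bound: d ≤ n − k + 1.
Here n = 16, k = 11, so n − k + 1 = 6.
Given d = 3, check d ≤ 6: YES.
Slack = (n − k + 1) − d = 3.
The code is NOT MDS (slack = 3 > 0).
Description: the claimed parameters are [16, 11, 3]_8; such a code would be non-MDS.


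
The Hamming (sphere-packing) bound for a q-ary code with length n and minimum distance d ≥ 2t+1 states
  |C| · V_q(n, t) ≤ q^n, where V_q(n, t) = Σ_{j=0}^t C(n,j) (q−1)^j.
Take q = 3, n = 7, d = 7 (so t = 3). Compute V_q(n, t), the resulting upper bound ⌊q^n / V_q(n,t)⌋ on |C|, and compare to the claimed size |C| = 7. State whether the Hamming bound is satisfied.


V_q(n, t) = 379, q^n = 2187, Hamming bound = 5, |C| = 7 > bound (violated).

Step 1: Compute V_q(n, t) = Σ_{j=0}^3 C(n, j) (q−1)^j.
  j = 0: C(7,0)·(2)^0 = 1·1 = 1.
  j = 1: C(7,1)·(2)^1 = 7·2 = 14.
  j = 2: C(7,2)·(2)^2 = 21·4 = 84.
  j = 3: C(7,3)·(2)^3 = 35·8 = 280.
  V_q(n, t) = 1 + 14 + 84 + 280 = 379.
Step 2: q^n = 3^7 = 2187.
Step 3: Hamming bound ⌊q^n / V_q(n,t)⌋ = ⌊2187/379⌋ = 5.
Step 4: Compare |C| = 7 to 5: violated.
The claimed |C| lies above the Hamming bound, so no 3-ary code of length 7 with d ≥ 7 can have 7 codewords.


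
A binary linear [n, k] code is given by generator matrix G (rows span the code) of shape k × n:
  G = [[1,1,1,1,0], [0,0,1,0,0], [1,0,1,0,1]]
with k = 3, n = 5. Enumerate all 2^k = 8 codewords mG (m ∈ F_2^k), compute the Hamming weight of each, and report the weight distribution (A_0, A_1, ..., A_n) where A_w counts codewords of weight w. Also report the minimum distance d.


Weight distribution: A_0 = 1, A_1 = 1, A_2 = 1, A_3 = 3, A_4 = 2. Minimum distance d = 1.

Enumerate all 2^3 = 8 messages m ∈ F_2^3.
For each, compute codeword c = mG in F_2^5, then tally its weight.
  m = 000 → c = 00000, weight = 0.
  m = 100 → c = 11110, weight = 4.
  m = 010 → c = 00100, weight = 1.
  m = 110 → c = 11010, weight = 3.
  m = 001 → c = 10101, weight = 3.
  m = 101 → c = 01011, weight = 3.
  m = 011 → c = 10001, weight = 2.
  m = 111 → c = 01111, weight = 4.
Tally weights:
  weight 0: 1 codewords.
  weight 1: 1 codewords.
  weight 2: 1 codewords.
  weight 3: 3 codewords.
  weight 4: 2 codewords.
Minimum distance d = smallest w > 0 with A_w > 0 = 1.
Sanity: Σ A_w = 8 = 2^3 = 8 ✓.


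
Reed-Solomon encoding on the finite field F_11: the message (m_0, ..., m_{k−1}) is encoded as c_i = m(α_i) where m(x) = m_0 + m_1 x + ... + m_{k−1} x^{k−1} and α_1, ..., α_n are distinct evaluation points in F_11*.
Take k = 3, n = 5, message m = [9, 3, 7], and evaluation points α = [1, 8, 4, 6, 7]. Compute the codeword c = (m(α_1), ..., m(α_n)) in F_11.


c = [8, 8, 1, 4, 10]

Message polynomial: m(x) = 9 + 3·x + 7·x^2 (mod 11).
For each evaluation point α_i, compute m(α_i) mod 11:
  α_1 = 1: Horner steps 7 → 10 → 8, so m(1) = 8.
  α_2 = 8: Horner steps 7 → 4 → 8, so m(8) = 8.
  α_3 = 4: Horner steps 7 → 9 → 1, so m(4) = 1.
  α_4 = 6: Horner steps 7 → 1 → 4, so m(6) = 4.
  α_5 = 7: Horner steps 7 → 8 → 10, so m(7) = 10.
Codeword c = [8, 8, 1, 4, 10] ∈ F_11^5.


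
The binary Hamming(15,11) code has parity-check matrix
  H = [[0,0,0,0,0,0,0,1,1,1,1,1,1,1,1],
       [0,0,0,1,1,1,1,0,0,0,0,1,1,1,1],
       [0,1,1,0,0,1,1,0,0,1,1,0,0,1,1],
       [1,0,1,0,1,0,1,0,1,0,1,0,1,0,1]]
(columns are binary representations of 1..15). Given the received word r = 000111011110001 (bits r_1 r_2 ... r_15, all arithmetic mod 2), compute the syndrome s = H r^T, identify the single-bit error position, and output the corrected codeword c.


s = (1, 0, 0, 0)^T, error position = 8, corrected codeword c = 000111001110001

Compute s = H r^T mod 2 one row at a time:
  s_1 = 1 + 1 + 1 + 1 + 0 + 0 + 0 + 1 = 5 ≡ 1 (mod 2).
  s_2 = 1 + 1 + 1 + 0 + 0 + 0 + 0 + 1 = 4 ≡ 0 (mod 2).
  s_3 = 0 + 0 + 1 + 0 + 1 + 1 + 0 + 1 = 4 ≡ 0 (mod 2).
  s_4 = 0 + 0 + 1 + 0 + 1 + 1 + 0 + 1 = 4 ≡ 0 (mod 2).
s = (1, 0, 0, 0)^T — this equals column 8 of H (binary 1000), so error is at position 8.
Correct: flip bit 8 of r = 000111011110001 to get c = 000111001110001.


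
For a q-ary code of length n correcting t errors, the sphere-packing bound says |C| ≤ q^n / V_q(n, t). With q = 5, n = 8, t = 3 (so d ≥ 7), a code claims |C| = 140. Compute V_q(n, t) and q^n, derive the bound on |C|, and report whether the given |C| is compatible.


V_q(n, t) = 4065, q^n = 390625, Hamming bound = 96, |C| = 140 > bound (violated).

Step 1: Compute V_q(n, t) = Σ_{j=0}^3 C(n, j) (q−1)^j.
  j = 0: C(8,0)·(4)^0 = 1·1 = 1.
  j = 1: C(8,1)·(4)^1 = 8·4 = 32.
  j = 2: C(8,2)·(4)^2 = 28·16 = 448.
  j = 3: C(8,3)·(4)^3 = 56·64 = 3584.
  V_q(n, t) = 1 + 32 + 448 + 3584 = 4065.
Step 2: q^n = 5^8 = 390625.
Step 3: Hamming bound ⌊q^n / V_q(n,t)⌋ = ⌊390625/4065⌋ = 96.
Step 4: Compare |C| = 140 to 96: violated.
The claimed |C| lies above the Hamming bound, so no 5-ary code of length 8 with d ≥ 7 can have 140 codewords.


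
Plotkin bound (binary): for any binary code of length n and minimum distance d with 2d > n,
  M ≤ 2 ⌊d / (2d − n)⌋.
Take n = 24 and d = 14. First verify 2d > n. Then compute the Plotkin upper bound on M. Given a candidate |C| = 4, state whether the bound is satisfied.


Plotkin bound M ≤ 6; given |C| = 4 ≤ bound (satisfied).

Check applicability: 2d = 28, n = 24.
2d − n = 4 > 0, so Plotkin applies.
Compute d/(2d−n) = 14/4 ≈ 3.5000.
⌊d/(2d−n)⌋ = 3.
Plotkin bound: M ≤ 2·3 = 6.
Given |C| = 4, check: satisfied.
This |C| is below the Plotkin bound.


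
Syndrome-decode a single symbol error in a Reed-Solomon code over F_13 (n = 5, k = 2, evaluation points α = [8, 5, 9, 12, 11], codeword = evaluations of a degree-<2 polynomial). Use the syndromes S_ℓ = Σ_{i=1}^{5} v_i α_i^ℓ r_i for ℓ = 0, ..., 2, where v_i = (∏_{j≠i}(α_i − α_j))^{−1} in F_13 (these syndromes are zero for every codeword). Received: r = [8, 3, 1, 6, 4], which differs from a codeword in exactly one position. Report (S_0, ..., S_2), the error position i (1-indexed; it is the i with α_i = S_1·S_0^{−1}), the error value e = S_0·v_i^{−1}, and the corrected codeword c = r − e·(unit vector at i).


S = (10, 6, 1), error at position 5, error magnitude e = 4, c = [8, 3, 1, 6, 0].

Step 1: column multipliers v_i = (∏_{j≠i}(α_i − α_j))^{−1} mod 13.
  i = 1 (α = 8): (8−5)(8−9)(8−12)(8−11) = 3·(−1)·(−4)·(−3) = −36 ≡ 3, so v_1 = 3^{−1} = 9 (mod 13).
  i = 2 (α = 5): (5−8)(5−9)(5−12)(5−11) = (−3)·(−4)·(−7)·(−6) = 504 ≡ 10, so v_2 = 10^{−1} = 4 (mod 13).
  i = 3 (α = 9): (9−8)(9−5)(9−12)(9−11) = 1·4·(−3)·(−2) = 24 ≡ 11, so v_3 = 11^{−1} = 6 (mod 13).
  i = 4 (α = 12): (12−8)(12−5)(12−9)(12−11) = 4·7·3·1 = 84 ≡ 6, so v_4 = 6^{−1} = 11 (mod 13).
  i = 5 (α = 11): (11−8)(11−5)(11−9)(11−12) = 3·6·2·(−1) = −36 ≡ 3, so v_5 = 3^{−1} = 9 (mod 13).
  v = [9, 4, 6, 11, 9].
Step 2: syndromes of r = [8, 3, 1, 6, 4] (all sums mod 13).
  S_0 = Σ v_i r_i = 9·8 + 4·3 + 6·1 + 11·6 + 9·4 = 192 ≡ 10.
  S_1 = Σ v_i α_i r_i = 9·8·8 + 4·5·3 + 6·9·1 + 11·12·6 + 9·11·4 = 1878 ≡ 6.
  α_i^2 mod 13 = [12, 12, 3, 1, 4].
  S_2 = Σ v_i α_i^2 r_i = 9·12·8 + 4·12·3 + 6·3·1 + 11·1·6 + 9·4·4 = 1236 ≡ 1.
  S = (10, 6, 1) ≠ 0, so r is not a codeword (an error is present).
Step 3: locate the error. For a single error e at position i, S_ℓ = v_i·e·α_i^ℓ, so α_err = S_1/S_0.
  S_0^{−1} = 10^{−1} = 4 (mod 13), so α_err = 6·4 = 24 ≡ 11 = α_5. Error position i = 5.
  Consistency check: S_2/S_1 = 1·11 = 11 ≡ 11 = α_err ✓ (single-error assumption holds).
Step 4: error magnitude e = S_0/v_5 = S_0·∏_{j≠5}(α_5 − α_j) = 10·3 = 30 ≡ 4 (mod 13).
Step 5: correct position 5: c_5 = r_5 − e = 4 − 4 ≡ 0 (mod 13). Hence c = [8, 3, 1, 6, 0].
  Check: interpolating c through the α_i gives m(x) = 12 + 6·x (degree < 2) with m(α_i) = c_i for every i, so c is indeed a codeword.


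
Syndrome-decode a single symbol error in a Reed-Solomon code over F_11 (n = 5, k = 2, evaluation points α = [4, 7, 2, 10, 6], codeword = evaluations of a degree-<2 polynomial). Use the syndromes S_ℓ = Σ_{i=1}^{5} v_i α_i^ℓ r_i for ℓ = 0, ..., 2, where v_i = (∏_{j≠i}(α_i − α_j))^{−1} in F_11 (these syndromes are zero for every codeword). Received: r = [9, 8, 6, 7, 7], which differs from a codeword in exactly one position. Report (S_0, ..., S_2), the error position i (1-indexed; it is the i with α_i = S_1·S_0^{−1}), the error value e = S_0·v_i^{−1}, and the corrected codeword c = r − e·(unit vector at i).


S = (5, 8, 4), error at position 5, error magnitude e = 6, c = [9, 8, 6, 7, 1].

Step 1: column multipliers v_i = (∏_{j≠i}(α_i − α_j))^{−1} mod 11.
  i = 1 (α = 4): (4−7)(4−2)(4−10)(4−6) = (−3)·2·(−6)·(−2) = −72 ≡ 5, so v_1 = 5^{−1} = 9 (mod 11).
  i = 2 (α = 7): (7−4)(7−2)(7−10)(7−6) = 3·5·(−3)·1 = −45 ≡ 10, so v_2 = 10^{−1} = 10 (mod 11).
  i = 3 (α = 2): (2−4)(2−7)(2−10)(2−6) = (−2)·(−5)·(−8)·(−4) = 320 ≡ 1, so v_3 = 1^{−1} = 1 (mod 11).
  i = 4 (α = 10): (10−4)(10−7)(10−2)(10−6) = 6·3·8·4 = 576 ≡ 4, so v_4 = 4^{−1} = 3 (mod 11).
  i = 5 (α = 6): (6−4)(6−7)(6−2)(6−10) = 2·(−1)·4·(−4) = 32 ≡ 10, so v_5 = 10^{−1} = 10 (mod 11).
  v = [9, 10, 1, 3, 10].
Step 2: syndromes of r = [9, 8, 6, 7, 7] (all sums mod 11).
  S_0 = Σ v_i r_i = 9·9 + 10·8 + 1·6 + 3·7 + 10·7 = 258 ≡ 5.
  S_1 = Σ v_i α_i r_i = 9·4·9 + 10·7·8 + 1·2·6 + 3·10·7 + 10·6·7 = 1526 ≡ 8.
  α_i^2 mod 11 = [5, 5, 4, 1, 3].
  S_2 = Σ v_i α_i^2 r_i = 9·5·9 + 10·5·8 + 1·4·6 + 3·1·7 + 10·3·7 = 1060 ≡ 4.
  S = (5, 8, 4) ≠ 0, so r is not a codeword (an error is present).
Step 3: locate the error. For a single error e at position i, S_ℓ = v_i·e·α_i^ℓ, so α_err = S_1/S_0.
  S_0^{−1} = 5^{−1} = 9 (mod 11), so α_err = 8·9 = 72 ≡ 6 = α_5. Error position i = 5.
  Consistency check: S_2/S_1 = 4·7 = 28 ≡ 6 = α_err ✓ (single-error assumption holds).
Step 4: error magnitude e = S_0/v_5 = S_0·∏_{j≠5}(α_5 − α_j) = 5·10 = 50 ≡ 6 (mod 11).
Step 5: correct position 5: c_5 = r_5 − e = 7 − 6 ≡ 1 (mod 11). Hence c = [9, 8, 6, 7, 1].
  Check: interpolating c through the α_i gives m(x) = 3 + 7·x (degree < 2) with m(α_i) = c_i for every i, so c is indeed a codeword.


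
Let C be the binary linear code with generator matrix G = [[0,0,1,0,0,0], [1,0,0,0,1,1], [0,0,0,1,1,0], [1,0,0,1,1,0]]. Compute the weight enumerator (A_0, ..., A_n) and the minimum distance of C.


Weight distribution: A_0 = 1, A_1 = 2, A_2 = 4, A_3 = 6, A_4 = 3. Minimum distance d = 1.

Enumerate all 2^4 = 16 messages m ∈ F_2^4.
For each, compute codeword c = mG in F_2^6, then tally its weight.
  m = 0000 → c = 000000, weight = 0.
  m = 1000 → c = 001000, weight = 1.
  m = 0100 → c = 100011, weight = 3.
  m = 1100 → c = 101011, weight = 4.
  m = 0010 → c = 000110, weight = 2.
  m = 1010 → c = 001110, weight = 3.
  m = 0110 → c = 100101, weight = 3.
  m = 1110 → c = 101101, weight = 4.
  m = 0001 → c = 100110, weight = 3.
  m = 1001 → c = 101110, weight = 4.
  m = 0101 → c = 000101, weight = 2.
  m = 1101 → c = 001101, weight = 3.
  m = 0011 → c = 100000, weight = 1.
  m = 1011 → c = 101000, weight = 2.
  m = 0111 → c = 000011, weight = 2.
  m = 1111 → c = 001011, weight = 3.
Tally weights:
  weight 0: 1 codewords.
  weight 1: 2 codewords.
  weight 2: 4 codewords.
  weight 3: 6 codewords.
  weight 4: 3 codewords.
Minimum distance d = smallest w > 0 with A_w > 0 = 1.
Sanity: Σ A_w = 16 = 2^4 = 16 ✓.


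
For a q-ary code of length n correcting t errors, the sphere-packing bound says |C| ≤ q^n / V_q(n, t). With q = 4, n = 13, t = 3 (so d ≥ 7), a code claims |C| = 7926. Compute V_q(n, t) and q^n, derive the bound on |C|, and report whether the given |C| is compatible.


V_q(n, t) = 8464, q^n = 67108864, Hamming bound = 7928, |C| = 7926 ≤ bound (satisfied).

Step 1: Compute V_q(n, t) = Σ_{j=0}^3 C(n, j) (q−1)^j.
  j = 0: C(13,0)·(3)^0 = 1·1 = 1.
  j = 1: C(13,1)·(3)^1 = 13·3 = 39.
  j = 2: C(13,2)·(3)^2 = 78·9 = 702.
  j = 3: C(13,3)·(3)^3 = 286·27 = 7722.
  V_q(n, t) = 1 + 39 + 702 + 7722 = 8464.
Step 2: q^n = 4^13 = 67108864.
Step 3: Hamming bound ⌊q^n / V_q(n,t)⌋ = ⌊67108864/8464⌋ = 7928.
Step 4: Compare |C| = 7926 to 7928: satisfied.
The claimed |C| lies below the Hamming bound.


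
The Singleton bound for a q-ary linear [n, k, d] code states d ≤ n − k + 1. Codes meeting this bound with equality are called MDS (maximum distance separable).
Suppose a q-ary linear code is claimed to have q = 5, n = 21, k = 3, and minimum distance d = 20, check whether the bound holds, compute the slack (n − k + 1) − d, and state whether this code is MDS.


Singleton RHS = n − k + 1 = 19, slack = -1, bound violated (no such code; not MDS).

Singleton bound: d ≤ n − k + 1.
Here n = 21, k = 3, so n − k + 1 = 19.
Given d = 20, check d ≤ 19: NO.
Slack = (n − k + 1) − d = -1.
The slack is negative: d = 20 exceeds n − k + 1 = 19 by 1, so the Singleton bound is violated and no linear [21, 3, 20]_5 code can exist. In particular it is not MDS (MDS requires d = n − k + 1 exactly).
Description: the claimed parameters are [21, 3, 20]_5; such a code would be impossible (violates the Singleton bound).


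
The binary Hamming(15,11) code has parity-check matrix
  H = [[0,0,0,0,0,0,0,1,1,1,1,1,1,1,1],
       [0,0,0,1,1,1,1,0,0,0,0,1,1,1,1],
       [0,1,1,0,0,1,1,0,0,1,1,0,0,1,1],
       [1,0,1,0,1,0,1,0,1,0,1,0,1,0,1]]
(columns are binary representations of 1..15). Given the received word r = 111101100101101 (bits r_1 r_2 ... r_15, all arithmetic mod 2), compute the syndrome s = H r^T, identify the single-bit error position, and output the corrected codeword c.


s = (0, 0, 0, 1)^T, error position = 1, corrected codeword c = 011101100101101

Compute s = H r^T mod 2 one row at a time:
  s_1 = 0 + 0 + 1 + 0 + 1 + 1 + 0 + 1 = 4 ≡ 0 (mod 2).
  s_2 = 1 + 0 + 1 + 1 + 1 + 1 + 0 + 1 = 6 ≡ 0 (mod 2).
  s_3 = 1 + 1 + 1 + 1 + 1 + 0 + 0 + 1 = 6 ≡ 0 (mod 2).
  s_4 = 1 + 1 + 0 + 1 + 0 + 0 + 1 + 1 = 5 ≡ 1 (mod 2).
s = (0, 0, 0, 1)^T — this equals column 1 of H (binary 0001), so error is at position 1.
Correct: flip bit 1 of r = 111101100101101 to get c = 011101100101101.


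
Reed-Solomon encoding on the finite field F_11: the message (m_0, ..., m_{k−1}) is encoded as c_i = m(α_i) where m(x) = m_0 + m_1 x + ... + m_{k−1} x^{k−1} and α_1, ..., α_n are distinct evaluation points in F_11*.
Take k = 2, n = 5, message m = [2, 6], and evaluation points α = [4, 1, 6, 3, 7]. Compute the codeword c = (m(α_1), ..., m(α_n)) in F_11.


c = [4, 8, 5, 9, 0]

Message polynomial: m(x) = 2 + 6·x (mod 11).
For each evaluation point α_i, compute m(α_i) mod 11:
  α_1 = 4: Horner steps 6 → 4, so m(4) = 4.
  α_2 = 1: Horner steps 6 → 8, so m(1) = 8.
  α_3 = 6: Horner steps 6 → 5, so m(6) = 5.
  α_4 = 3: Horner steps 6 → 9, so m(3) = 9.
  α_5 = 7: Horner steps 6 → 0, so m(7) = 0.
Codeword c = [4, 8, 5, 9, 0] ∈ F_11^5.


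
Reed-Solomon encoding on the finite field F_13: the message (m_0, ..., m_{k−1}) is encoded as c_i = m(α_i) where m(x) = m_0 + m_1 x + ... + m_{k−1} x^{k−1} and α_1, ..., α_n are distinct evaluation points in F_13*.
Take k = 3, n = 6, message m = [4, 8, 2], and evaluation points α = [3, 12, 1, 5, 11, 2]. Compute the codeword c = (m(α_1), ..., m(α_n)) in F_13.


c = [7, 11, 1, 3, 9, 2]

Message polynomial: m(x) = 4 + 8·x + 2·x^2 (mod 13).
For each evaluation point α_i, compute m(α_i) mod 13:
  α_1 = 3: Horner steps 2 → 1 → 7, so m(3) = 7.
  α_2 = 12: Horner steps 2 → 6 → 11, so m(12) = 11.
  α_3 = 1: Horner steps 2 → 10 → 1, so m(1) = 1.
  α_4 = 5: Horner steps 2 → 5 → 3, so m(5) = 3.
  α_5 = 11: Horner steps 2 → 4 → 9, so m(11) = 9.
  α_6 = 2: Horner steps 2 → 12 → 2, so m(2) = 2.
Codeword c = [7, 11, 1, 3, 9, 2] ∈ F_13^6.
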